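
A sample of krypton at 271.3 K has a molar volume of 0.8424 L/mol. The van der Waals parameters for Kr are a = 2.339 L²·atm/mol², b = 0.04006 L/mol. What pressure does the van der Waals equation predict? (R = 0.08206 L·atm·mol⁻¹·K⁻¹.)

P = RT/(V_m − b) − a/V_m²
RT/(V_m − b) = (0.08206)(271.3)/(0.8424 − 0.04006) = 22.263/0.80234 = 27.748 atm
a/V_m² = 2.339/(0.8424)² = 3.2960 atm
P = 27.748 − 3.2960 = 24.45 atm

P ≈ 24.45 atm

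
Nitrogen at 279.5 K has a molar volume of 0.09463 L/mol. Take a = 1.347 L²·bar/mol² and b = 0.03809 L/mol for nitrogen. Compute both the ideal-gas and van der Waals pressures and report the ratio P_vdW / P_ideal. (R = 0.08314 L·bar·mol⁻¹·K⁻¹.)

P_vdW / P_ideal ≈ 1.061

Ideal: P_ideal = RT/V_m = (0.08314)(279.5)/0.09463 = 245.563 bar
vdW: P = RT/(V_m − b) − a/V_m² = 23.2376/0.0565400 − 1.347/0.00895484 = 410.994 − 150.421 = 260.573 bar
Ratio = 260.573/245.563 = 1.061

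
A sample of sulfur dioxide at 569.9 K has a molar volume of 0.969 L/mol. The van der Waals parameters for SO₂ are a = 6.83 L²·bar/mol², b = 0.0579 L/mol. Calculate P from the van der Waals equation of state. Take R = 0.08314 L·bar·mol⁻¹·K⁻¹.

P = RT/(V_m − b) − a/V_m²
RT/(V_m − b) = (0.08314)(569.9)/(0.969 − 0.0579) = 47.381/0.91110 = 52.004 bar
a/V_m² = 6.83/(0.969)² = 7.2740 bar
P = 52.004 − 7.2740 = 44.73 bar

P ≈ 44.73 bar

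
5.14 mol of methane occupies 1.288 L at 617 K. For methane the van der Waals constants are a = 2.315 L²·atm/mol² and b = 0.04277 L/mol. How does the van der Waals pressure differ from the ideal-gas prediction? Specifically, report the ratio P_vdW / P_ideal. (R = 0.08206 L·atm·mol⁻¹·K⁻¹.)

P_vdW / P_ideal ≈ 1.023

Ideal: P_ideal = nRT/V = (5.14)(0.08206)(617)/1.288 = 202.052 atm
vdW: P = nRT/(V − nb) − a n²/V² = 260.243/1.06816 − 61.1614/1.65894 = 243.637 − 36.8678 = 206.769 atm
Ratio = 206.769/202.052 = 1.023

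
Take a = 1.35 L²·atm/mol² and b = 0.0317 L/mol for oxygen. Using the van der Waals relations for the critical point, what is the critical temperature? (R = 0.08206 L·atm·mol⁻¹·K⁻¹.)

T_c ≈ 153.8 K

For a van der Waals gas, T_c = 8a/(27Rb).
T_c = 8×1.35/(27×0.08206×0.0317) = 10.800/0.070235 = 153.8 K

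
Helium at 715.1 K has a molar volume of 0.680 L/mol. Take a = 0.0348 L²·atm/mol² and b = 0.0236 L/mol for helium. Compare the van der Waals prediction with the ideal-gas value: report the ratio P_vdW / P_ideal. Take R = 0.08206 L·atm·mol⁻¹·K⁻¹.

Ideal: P_ideal = RT/V_m = (0.08206)(715.1)/0.680 = 86.2957 atm
vdW: P = RT/(V_m − b) − a/V_m² = 58.6811/0.656400 − 0.0348/0.462400 = 89.3984 − 0.0752595 = 89.3231 atm
Ratio = 89.3231/86.2957 = 1.035

P_vdW / P_ideal ≈ 1.035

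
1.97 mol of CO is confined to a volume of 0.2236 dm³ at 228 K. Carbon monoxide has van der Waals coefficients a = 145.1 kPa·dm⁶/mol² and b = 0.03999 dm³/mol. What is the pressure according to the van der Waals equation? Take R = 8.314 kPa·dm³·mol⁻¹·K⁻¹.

P ≈ 14523 kPa

P = nRT/(V − nb) − a n²/V²
nRT/(V − nb) = (1.97)(8.314)(228)/(0.2236 − 1.97×0.03999) = 3734.3/0.14482 = 25786 kPa
a n²/V² = (145.1)(1.97)²/(0.2236)² = 11263 kPa
P = 25786 − 11263 = 14523 kPa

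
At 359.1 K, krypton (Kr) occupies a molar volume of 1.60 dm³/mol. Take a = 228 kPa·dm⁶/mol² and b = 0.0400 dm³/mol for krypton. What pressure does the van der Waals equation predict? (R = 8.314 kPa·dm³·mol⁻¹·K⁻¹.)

P ≈ 1825 kPa

P = RT/(V_m − b) − a/V_m²
RT/(V_m − b) = (8.314)(359.1)/(1.60 − 0.0400) = 2985.6/1.5600 = 1913.8 kPa
a/V_m² = 228/(1.60)² = 89.063 kPa
P = 1913.8 − 89.063 = 1825 kPa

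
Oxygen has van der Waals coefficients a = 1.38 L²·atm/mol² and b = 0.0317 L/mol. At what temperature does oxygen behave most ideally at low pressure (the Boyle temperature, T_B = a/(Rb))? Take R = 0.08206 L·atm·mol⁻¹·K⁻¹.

T_B ≈ 530.5 K

For a van der Waals gas the second virial coefficient B₂ = b − a/(RT) vanishes at T_B = a/(Rb).
T_B = 1.38/(0.08206×0.0317) = 1.38/0.0026013 = 530.5 K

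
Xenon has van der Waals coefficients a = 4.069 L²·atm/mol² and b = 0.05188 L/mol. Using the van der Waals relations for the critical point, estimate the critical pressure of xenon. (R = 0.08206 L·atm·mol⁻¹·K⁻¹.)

For a van der Waals gas, P_c = a/(27b²).
P_c = 4.069/(27×(0.05188)²) = 4.069/0.072671 = 55.99 atm

P_c ≈ 55.99 atm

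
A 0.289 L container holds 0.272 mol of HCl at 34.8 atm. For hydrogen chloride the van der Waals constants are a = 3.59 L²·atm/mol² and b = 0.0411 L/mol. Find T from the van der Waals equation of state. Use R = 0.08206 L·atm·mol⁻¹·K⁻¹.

T ≈ 472.7 K

T = (P + a n²/V²)(V − nb)/(nR)
P + a n²/V² = 34.8 + (3.59)(0.272)²/(0.289)² = 37.980 atm
V − nb = 0.289 − (0.272)(0.0411) = 0.27782 L
T = (37.980)(0.27782)/((0.272)(0.08206)) = 472.7 K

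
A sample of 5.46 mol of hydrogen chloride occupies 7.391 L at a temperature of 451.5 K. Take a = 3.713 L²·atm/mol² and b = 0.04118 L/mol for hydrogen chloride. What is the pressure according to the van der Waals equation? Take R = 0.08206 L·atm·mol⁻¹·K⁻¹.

P = nRT/(V − nb) − a n²/V²
nRT/(V − nb) = (5.46)(0.08206)(451.5)/(7.391 − 5.46×0.04118) = 202.29/7.1662 = 28.228 atm
a n²/V² = (3.713)(5.46)²/(7.391)² = 2.0263 atm
P = 28.228 − 2.0263 = 26.20 atm

P ≈ 26.20 atm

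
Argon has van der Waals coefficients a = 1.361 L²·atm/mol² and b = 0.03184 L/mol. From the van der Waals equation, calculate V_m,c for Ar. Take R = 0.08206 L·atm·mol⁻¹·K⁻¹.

V_m,c ≈ 0.09552 L/mol

For a van der Waals gas, V_m,c = 3b.
V_m,c = 3×0.03184 = 0.09552 L/mol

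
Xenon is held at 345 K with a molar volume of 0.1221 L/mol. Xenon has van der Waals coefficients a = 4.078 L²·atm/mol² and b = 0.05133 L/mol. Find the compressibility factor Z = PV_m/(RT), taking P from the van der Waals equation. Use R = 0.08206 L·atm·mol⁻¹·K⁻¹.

Z ≈ 0.5456

P = RT/(V_m − b) − a/V_m² = (0.08206)(345)/(0.1221 − 0.05133) − 4.078/(0.1221)²
  = 28.311/0.070770 − 273.54 = 400.04 − 273.54 = 126.50 atm
Z = PV_m/(RT) = (126.50)(0.1221)/((0.08206)(345)) = 15.446/28.311 = 0.5456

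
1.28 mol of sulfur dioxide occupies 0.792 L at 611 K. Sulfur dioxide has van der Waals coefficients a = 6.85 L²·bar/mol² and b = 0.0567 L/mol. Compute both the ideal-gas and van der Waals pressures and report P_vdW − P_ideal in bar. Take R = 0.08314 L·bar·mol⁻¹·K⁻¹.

ΔP ≈ -9.610 bar

Ideal: P_ideal = nRT/V = (1.28)(0.08314)(611)/0.792 = 82.0987 bar
vdW: P = nRT/(V − nb) − a n²/V² = 65.0221/0.719424 − 11.2230/0.627264 = 90.3808 − 17.8920 = 72.4888 bar
ΔP = 72.4888 − 82.0987 = -9.610 bar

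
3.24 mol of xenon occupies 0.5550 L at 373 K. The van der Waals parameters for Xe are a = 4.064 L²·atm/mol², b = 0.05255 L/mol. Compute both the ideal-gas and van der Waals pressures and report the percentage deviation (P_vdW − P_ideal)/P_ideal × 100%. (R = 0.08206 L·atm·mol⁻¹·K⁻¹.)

-33.26 %

Ideal: P_ideal = nRT/V = (3.24)(0.08206)(373)/0.5550 = 178.687 atm
vdW: P = nRT/(V − nb) − a n²/V² = 99.1712/0.384738 − 42.6622/0.308025 = 257.763 − 138.502 = 119.261 atm
% deviation = (119.261 − 178.687)/178.687 × 100% = -33.26%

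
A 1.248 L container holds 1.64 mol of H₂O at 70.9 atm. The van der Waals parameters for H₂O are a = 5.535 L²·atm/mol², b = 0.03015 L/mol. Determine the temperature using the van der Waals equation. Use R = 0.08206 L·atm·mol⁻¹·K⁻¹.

T ≈ 716.6 K

T = (P + a n²/V²)(V − nb)/(nR)
P + a n²/V² = 70.9 + (5.535)(1.64)²/(1.248)² = 80.458 atm
V − nb = 1.248 − (1.64)(0.03015) = 1.1986 L
T = (80.458)(1.1986)/((1.64)(0.08206)) = 716.6 K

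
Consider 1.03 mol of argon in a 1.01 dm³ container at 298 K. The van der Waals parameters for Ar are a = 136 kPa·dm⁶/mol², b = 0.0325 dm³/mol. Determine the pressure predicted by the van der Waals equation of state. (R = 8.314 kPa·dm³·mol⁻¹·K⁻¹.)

P ≈ 2472 kPa

P = nRT/(V − nb) − a n²/V²
nRT/(V − nb) = (1.03)(8.314)(298)/(1.01 − 1.03×0.0325) = 2551.9/0.97653 = 2613.2 kPa
a n²/V² = (136)(1.03)²/(1.01)² = 141.44 kPa
P = 2613.2 − 141.44 = 2472 kPa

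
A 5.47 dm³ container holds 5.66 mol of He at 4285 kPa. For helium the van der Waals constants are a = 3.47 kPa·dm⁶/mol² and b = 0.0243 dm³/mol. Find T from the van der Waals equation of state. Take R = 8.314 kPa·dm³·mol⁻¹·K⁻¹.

T ≈ 486.0 K

T = (P + a n²/V²)(V − nb)/(nR)
P + a n²/V² = 4285 + (3.47)(5.66)²/(5.47)² = 4288.7 kPa
V − nb = 5.47 − (5.66)(0.0243) = 5.3325 dm³
T = (4288.7)(5.3325)/((5.66)(8.314)) = 486.0 K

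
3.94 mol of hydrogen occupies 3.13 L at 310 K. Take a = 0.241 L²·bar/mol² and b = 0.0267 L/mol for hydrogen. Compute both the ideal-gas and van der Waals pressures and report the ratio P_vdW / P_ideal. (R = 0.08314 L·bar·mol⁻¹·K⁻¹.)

Ideal: P_ideal = nRT/V = (3.94)(0.08314)(310)/3.13 = 32.4432 bar
vdW: P = nRT/(V − nb) − a n²/V² = 101.547/3.02480 − 3.74119/9.79690 = 33.5715 − 0.381875 = 33.1896 bar
Ratio = 33.1896/32.4432 = 1.023

P_vdW / P_ideal ≈ 1.023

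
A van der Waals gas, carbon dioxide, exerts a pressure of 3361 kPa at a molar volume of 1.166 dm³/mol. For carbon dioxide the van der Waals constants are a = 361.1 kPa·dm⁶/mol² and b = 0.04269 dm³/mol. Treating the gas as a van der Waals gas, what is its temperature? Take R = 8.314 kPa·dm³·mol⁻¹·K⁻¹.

T ≈ 490.0 K

T = (P + a/V_m²)(V_m − b)/R
P + a/V_m² = 3361 + 361.1/(1.166)² = 3626.6 kPa
V_m − b = 1.166 − 0.04269 = 1.1233 dm³/mol
T = (3626.6)(1.1233)/8.314 = 490.0 K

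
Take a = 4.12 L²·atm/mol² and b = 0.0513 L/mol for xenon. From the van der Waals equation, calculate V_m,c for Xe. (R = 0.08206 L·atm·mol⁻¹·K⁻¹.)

V_m,c ≈ 0.1539 L/mol

For a van der Waals gas, V_m,c = 3b.
V_m,c = 3×0.0513 = 0.1539 L/mol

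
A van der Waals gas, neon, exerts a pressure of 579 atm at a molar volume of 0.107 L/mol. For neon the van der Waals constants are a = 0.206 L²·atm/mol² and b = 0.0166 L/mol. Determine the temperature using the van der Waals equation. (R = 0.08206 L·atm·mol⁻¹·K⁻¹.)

T ≈ 657.7 K

T = (P + a/V_m²)(V_m − b)/R
P + a/V_m² = 579 + 0.206/(0.107)² = 596.99 atm
V_m − b = 0.107 − 0.0166 = 0.090400 L/mol
T = (596.99)(0.090400)/0.08206 = 657.7 K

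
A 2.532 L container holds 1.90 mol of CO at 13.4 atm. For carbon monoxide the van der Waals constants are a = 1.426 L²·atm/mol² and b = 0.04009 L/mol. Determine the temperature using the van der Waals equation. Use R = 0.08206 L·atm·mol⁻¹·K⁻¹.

T ≈ 223.7 K

T = (P + a n²/V²)(V − nb)/(nR)
P + a n²/V² = 13.4 + (1.426)(1.90)²/(2.532)² = 14.203 atm
V − nb = 2.532 − (1.90)(0.04009) = 2.4558 L
T = (14.203)(2.4558)/((1.90)(0.08206)) = 223.7 K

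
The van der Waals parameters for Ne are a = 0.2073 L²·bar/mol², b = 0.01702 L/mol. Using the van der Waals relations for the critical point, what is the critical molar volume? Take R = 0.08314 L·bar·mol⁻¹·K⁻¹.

V_m,c ≈ 0.05106 L/mol

For a van der Waals gas, V_m,c = 3b.
V_m,c = 3×0.01702 = 0.05106 L/mol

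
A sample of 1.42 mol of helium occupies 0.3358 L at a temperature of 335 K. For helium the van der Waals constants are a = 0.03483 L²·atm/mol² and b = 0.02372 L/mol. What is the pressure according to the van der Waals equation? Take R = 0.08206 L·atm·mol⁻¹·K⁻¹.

P = nRT/(V − nb) − a n²/V²
nRT/(V − nb) = (1.42)(0.08206)(335)/(0.3358 − 1.42×0.02372) = 39.036/0.30212 = 129.21 atm
a n²/V² = (0.03483)(1.42)²/(0.3358)² = 0.62283 atm
P = 129.21 − 0.62283 = 128.6 atm

P ≈ 128.6 atm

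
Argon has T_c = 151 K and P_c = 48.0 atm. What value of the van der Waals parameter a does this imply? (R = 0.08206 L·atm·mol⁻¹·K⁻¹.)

From T_c = 8a/(27Rb) and P_c = a/(27b²): a = 27 R² T_c²/(64 P_c).
a = 27×(0.08206)²×(151)²/(64×48.0) = 4145.5/3072.0 = 1.349 L²·atm/mol²

a ≈ 1.349 L²·atm/mol²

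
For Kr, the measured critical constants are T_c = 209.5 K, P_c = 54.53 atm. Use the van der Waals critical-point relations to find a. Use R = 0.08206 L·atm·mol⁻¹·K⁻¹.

From T_c = 8a/(27Rb) and P_c = a/(27b²): a = 27 R² T_c²/(64 P_c).
a = 27×(0.08206)²×(209.5)²/(64×54.53) = 7979.9/3489.9 = 2.287 L²·atm/mol²

a ≈ 2.287 L²·atm/mol²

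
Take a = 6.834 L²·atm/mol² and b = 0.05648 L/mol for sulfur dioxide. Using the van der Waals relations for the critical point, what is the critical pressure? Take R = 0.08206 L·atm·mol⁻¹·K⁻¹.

For a van der Waals gas, P_c = a/(27b²).
P_c = 6.834/(27×(0.05648)²) = 6.834/0.086130 = 79.35 atm

P_c ≈ 79.35 atm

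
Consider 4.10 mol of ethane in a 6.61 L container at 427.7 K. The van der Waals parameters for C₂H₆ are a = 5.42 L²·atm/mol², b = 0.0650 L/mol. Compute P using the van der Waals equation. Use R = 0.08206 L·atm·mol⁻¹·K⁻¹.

P ≈ 20.60 atm

P = nRT/(V − nb) − a n²/V²
nRT/(V − nb) = (4.10)(0.08206)(427.7)/(6.61 − 4.10×0.0650) = 143.90/6.3435 = 22.685 atm
a n²/V² = (5.42)(4.10)²/(6.61)² = 2.0853 atm
P = 22.685 − 2.0853 = 20.60 atm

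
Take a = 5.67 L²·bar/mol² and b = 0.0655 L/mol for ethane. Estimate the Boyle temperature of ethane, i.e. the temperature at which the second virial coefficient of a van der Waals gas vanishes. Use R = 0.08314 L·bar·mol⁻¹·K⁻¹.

T_B ≈ 1041 K

For a van der Waals gas the second virial coefficient B₂ = b − a/(RT) vanishes at T_B = a/(Rb).
T_B = 5.67/(0.08314×0.0655) = 5.67/0.0054457 = 1041 K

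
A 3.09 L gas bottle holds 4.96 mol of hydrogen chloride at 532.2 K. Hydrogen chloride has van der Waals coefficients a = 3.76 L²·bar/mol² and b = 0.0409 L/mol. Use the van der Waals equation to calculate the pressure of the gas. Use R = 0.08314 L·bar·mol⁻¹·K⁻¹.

P ≈ 66.33 bar

P = nRT/(V − nb) − a n²/V²
nRT/(V − nb) = (4.96)(0.08314)(532.2)/(3.09 − 4.96×0.0409) = 219.47/2.8871 = 76.017 bar
a n²/V² = (3.76)(4.96)²/(3.09)² = 9.6880 bar
P = 76.017 − 9.6880 = 66.33 bar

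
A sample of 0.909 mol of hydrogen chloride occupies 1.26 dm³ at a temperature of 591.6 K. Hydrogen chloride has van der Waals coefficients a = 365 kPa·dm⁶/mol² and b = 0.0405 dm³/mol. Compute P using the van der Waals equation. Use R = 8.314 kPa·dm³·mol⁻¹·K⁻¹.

P ≈ 3465 kPa

P = nRT/(V − nb) − a n²/V²
nRT/(V − nb) = (0.909)(8.314)(591.6)/(1.26 − 0.909×0.0405) = 4471.0/1.2232 = 3655.2 kPa
a n²/V² = (365)(0.909)²/(1.26)² = 189.97 kPa
P = 3655.2 − 189.97 = 3465 kPa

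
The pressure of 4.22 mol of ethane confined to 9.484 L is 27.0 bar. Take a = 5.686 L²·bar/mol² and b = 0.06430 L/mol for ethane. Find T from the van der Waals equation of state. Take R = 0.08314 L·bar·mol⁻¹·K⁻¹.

T = (P + a n²/V²)(V − nb)/(nR)
P + a n²/V² = 27.0 + (5.686)(4.22)²/(9.484)² = 28.126 bar
V − nb = 9.484 − (4.22)(0.06430) = 9.2127 L
T = (28.126)(9.2127)/((4.22)(0.08314)) = 738.5 K

T ≈ 738.5 K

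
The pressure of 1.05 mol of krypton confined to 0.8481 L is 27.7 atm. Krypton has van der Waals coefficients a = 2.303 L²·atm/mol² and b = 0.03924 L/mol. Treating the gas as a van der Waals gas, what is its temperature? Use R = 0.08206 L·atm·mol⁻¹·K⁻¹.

T = (P + a n²/V²)(V − nb)/(nR)
P + a n²/V² = 27.7 + (2.303)(1.05)²/(0.8481)² = 31.230 atm
V − nb = 0.8481 − (1.05)(0.03924) = 0.80690 L
T = (31.230)(0.80690)/((1.05)(0.08206)) = 292.5 K

T ≈ 292.5 K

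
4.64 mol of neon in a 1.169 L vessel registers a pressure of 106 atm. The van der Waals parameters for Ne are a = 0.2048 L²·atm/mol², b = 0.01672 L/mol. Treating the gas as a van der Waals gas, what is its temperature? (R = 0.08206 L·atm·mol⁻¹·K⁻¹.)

T = (P + a n²/V²)(V − nb)/(nR)
P + a n²/V² = 106 + (0.2048)(4.64)²/(1.169)² = 109.23 atm
V − nb = 1.169 − (4.64)(0.01672) = 1.0914 L
T = (109.23)(1.0914)/((4.64)(0.08206)) = 313.1 K

T ≈ 313.1 K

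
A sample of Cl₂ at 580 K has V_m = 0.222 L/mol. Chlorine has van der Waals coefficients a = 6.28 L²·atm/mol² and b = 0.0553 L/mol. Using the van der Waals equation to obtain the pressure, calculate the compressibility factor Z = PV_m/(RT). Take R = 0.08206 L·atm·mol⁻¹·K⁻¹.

Z ≈ 0.7374

P = RT/(V_m − b) − a/V_m² = (0.08206)(580)/(0.222 − 0.0553) − 6.28/(0.222)²
  = 47.595/0.16670 − 127.42 = 285.51 − 127.42 = 158.09 atm
Z = PV_m/(RT) = (158.09)(0.222)/((0.08206)(580)) = 35.096/47.595 = 0.7374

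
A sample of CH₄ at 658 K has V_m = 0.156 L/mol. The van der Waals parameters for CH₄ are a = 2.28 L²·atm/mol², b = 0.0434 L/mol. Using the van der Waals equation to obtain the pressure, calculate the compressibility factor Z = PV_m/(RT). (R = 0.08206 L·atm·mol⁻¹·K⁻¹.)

P = RT/(V_m − b) − a/V_m² = (0.08206)(658)/(0.156 − 0.0434) − 2.28/(0.156)²
  = 53.995/0.11260 − 93.688 = 479.53 − 93.688 = 385.84 atm
Z = PV_m/(RT) = (385.84)(0.156)/((0.08206)(658)) = 60.191/53.995 = 1.115

Z ≈ 1.115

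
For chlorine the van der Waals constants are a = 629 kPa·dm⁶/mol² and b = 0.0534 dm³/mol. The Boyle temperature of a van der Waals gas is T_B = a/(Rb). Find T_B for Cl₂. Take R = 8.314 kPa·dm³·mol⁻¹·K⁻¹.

For a van der Waals gas the second virial coefficient B₂ = b − a/(RT) vanishes at T_B = a/(Rb).
T_B = 629/(8.314×0.0534) = 629/0.44397 = 1417 K

T_B ≈ 1417 K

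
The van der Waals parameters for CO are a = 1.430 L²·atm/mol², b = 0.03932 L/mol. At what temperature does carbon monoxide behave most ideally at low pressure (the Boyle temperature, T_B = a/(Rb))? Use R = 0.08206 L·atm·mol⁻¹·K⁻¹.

For a van der Waals gas the second virial coefficient B₂ = b − a/(RT) vanishes at T_B = a/(Rb).
T_B = 1.430/(0.08206×0.03932) = 1.430/0.0032266 = 443.2 K

T_B ≈ 443.2 K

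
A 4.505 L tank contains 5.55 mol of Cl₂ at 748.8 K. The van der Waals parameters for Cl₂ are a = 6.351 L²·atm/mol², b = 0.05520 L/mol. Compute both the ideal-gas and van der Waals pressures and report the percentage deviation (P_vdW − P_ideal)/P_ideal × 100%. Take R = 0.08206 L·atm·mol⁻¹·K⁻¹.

-5.44 %

Ideal: P_ideal = nRT/V = (5.55)(0.08206)(748.8)/4.505 = 75.6999 atm
vdW: P = nRT/(V − nb) − a n²/V² = 341.028/4.19864 − 195.627/20.2950 = 81.2234 − 9.63917 = 71.5842 atm
% deviation = (71.5842 − 75.6999)/75.6999 × 100% = -5.44%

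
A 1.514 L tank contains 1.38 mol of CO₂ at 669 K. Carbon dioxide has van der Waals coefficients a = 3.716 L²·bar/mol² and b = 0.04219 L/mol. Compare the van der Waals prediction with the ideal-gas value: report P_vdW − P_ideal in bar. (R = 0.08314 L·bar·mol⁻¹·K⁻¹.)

Ideal: P_ideal = nRT/V = (1.38)(0.08314)(669)/1.514 = 50.6978 bar
vdW: P = nRT/(V − nb) − a n²/V² = 76.7565/1.45578 − 7.07675/2.29220 = 52.7253 − 3.08732 = 49.6380 bar
ΔP = 49.6380 − 50.6978 = -1.060 bar

ΔP ≈ -1.060 bar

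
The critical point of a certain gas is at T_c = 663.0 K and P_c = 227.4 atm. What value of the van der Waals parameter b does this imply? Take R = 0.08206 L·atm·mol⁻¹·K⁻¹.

From T_c = 8a/(27Rb) and P_c = a/(27b²): b = R T_c/(8 P_c).
b = (0.08206)(663.0)/(8×227.4) = 54.406/1819.2 = 0.02991 L/mol

b ≈ 0.02991 L/mol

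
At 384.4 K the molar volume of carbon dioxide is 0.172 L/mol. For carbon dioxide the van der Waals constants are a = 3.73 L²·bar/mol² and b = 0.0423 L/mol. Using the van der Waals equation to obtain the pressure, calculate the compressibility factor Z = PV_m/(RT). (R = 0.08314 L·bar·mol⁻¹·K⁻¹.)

P = RT/(V_m − b) − a/V_m² = (0.08314)(384.4)/(0.172 − 0.0423) − 3.73/(0.172)²
  = 31.959/0.12970 − 126.08 = 246.41 − 126.08 = 120.33 bar
Z = PV_m/(RT) = (120.33)(0.172)/((0.08314)(384.4)) = 20.697/31.959 = 0.6476

Z ≈ 0.6476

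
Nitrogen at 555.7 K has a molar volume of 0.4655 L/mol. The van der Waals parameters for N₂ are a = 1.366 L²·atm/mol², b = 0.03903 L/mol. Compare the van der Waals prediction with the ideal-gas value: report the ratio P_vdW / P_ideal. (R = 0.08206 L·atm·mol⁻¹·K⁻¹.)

Ideal: P_ideal = RT/V_m = (0.08206)(555.7)/0.4655 = 97.9608 atm
vdW: P = RT/(V_m − b) − a/V_m² = 45.6007/0.426470 − 1.366/0.216690 = 106.926 − 6.30394 = 100.622 atm
Ratio = 100.622/97.9608 = 1.027

P_vdW / P_ideal ≈ 1.027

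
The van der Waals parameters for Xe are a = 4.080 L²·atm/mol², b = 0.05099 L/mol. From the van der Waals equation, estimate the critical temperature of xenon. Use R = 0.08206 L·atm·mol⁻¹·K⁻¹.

For a van der Waals gas, T_c = 8a/(27Rb).
T_c = 8×4.080/(27×0.08206×0.05099) = 32.640/0.11297 = 288.9 K

T_c ≈ 288.9 K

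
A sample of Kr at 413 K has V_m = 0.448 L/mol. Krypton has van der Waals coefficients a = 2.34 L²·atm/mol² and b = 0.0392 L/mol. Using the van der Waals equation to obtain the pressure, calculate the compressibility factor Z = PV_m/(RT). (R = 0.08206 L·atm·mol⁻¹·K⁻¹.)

Z ≈ 0.9418

P = RT/(V_m − b) − a/V_m² = (0.08206)(413)/(0.448 − 0.0392) − 2.34/(0.448)²
  = 33.891/0.40880 − 11.659 = 82.904 − 11.659 = 71.245 atm
Z = PV_m/(RT) = (71.245)(0.448)/((0.08206)(413)) = 31.918/33.891 = 0.9418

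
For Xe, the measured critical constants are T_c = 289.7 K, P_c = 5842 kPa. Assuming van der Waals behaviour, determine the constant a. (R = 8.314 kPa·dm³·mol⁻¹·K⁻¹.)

From T_c = 8a/(27Rb) and P_c = a/(27b²): a = 27 R² T_c²/(64 P_c).
a = 27×(8.314)²×(289.7)²/(64×5842) = 156632109/373888 = 418.9 kPa·dm⁶/mol²

a ≈ 418.9 kPa·dm⁶/mol²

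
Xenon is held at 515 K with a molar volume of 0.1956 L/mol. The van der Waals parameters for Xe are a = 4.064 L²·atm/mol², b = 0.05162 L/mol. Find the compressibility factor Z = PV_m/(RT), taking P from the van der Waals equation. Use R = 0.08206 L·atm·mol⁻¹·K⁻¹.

P = RT/(V_m − b) − a/V_m² = (0.08206)(515)/(0.1956 − 0.05162) − 4.064/(0.1956)²
  = 42.261/0.14398 − 106.22 = 293.52 − 106.22 = 187.30 atm
Z = PV_m/(RT) = (187.30)(0.1956)/((0.08206)(515)) = 36.636/42.261 = 0.8669

Z ≈ 0.8669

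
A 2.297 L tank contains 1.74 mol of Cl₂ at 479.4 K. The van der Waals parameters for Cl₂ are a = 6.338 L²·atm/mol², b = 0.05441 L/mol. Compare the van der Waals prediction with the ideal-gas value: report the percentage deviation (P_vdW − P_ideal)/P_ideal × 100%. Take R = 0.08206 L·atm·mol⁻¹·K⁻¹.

-7.91 %

Ideal: P_ideal = nRT/V = (1.74)(0.08206)(479.4)/2.297 = 29.8001 atm
vdW: P = nRT/(V − nb) − a n²/V² = 68.4508/2.20233 − 19.1889/5.27621 = 31.0811 − 3.63687 = 27.4442 atm
% deviation = (27.4442 − 29.8001)/29.8001 × 100% = -7.91%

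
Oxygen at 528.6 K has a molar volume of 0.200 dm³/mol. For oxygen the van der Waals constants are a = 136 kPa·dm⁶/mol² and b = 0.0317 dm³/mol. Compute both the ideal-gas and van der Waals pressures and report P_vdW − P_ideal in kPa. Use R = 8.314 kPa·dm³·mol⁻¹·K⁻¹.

Ideal: P_ideal = RT/V_m = (8.314)(528.6)/0.200 = 21973.9 kPa
vdW: P = RT/(V_m − b) − a/V_m² = 4394.78/0.168300 − 136/0.0400000 = 26112.8 − 3400.00 = 22712.8 kPa
ΔP = 22712.8 − 21973.9 = 739 kPa

ΔP ≈ 739 kPa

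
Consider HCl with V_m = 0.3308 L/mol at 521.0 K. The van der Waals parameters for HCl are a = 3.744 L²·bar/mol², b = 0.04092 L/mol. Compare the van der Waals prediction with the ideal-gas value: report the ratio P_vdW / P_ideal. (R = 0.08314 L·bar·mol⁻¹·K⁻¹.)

P_vdW / P_ideal ≈ 0.8799

Ideal: P_ideal = RT/V_m = (0.08314)(521.0)/0.3308 = 130.943 bar
vdW: P = RT/(V_m − b) − a/V_m² = 43.3159/0.289880 − 3.744/0.109429 = 149.427 − 34.2140 = 115.213 bar
Ratio = 115.213/130.943 = 0.8799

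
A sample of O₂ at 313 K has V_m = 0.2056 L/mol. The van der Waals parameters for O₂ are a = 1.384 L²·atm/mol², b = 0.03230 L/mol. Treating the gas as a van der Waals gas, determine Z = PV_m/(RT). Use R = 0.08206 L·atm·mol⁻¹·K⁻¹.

P = RT/(V_m − b) − a/V_m² = (0.08206)(313)/(0.2056 − 0.03230) − 1.384/(0.2056)²
  = 25.685/0.17330 − 32.741 = 148.21 − 32.741 = 115.47 atm
Z = PV_m/(RT) = (115.47)(0.2056)/((0.08206)(313)) = 23.741/25.685 = 0.9243

Z ≈ 0.9243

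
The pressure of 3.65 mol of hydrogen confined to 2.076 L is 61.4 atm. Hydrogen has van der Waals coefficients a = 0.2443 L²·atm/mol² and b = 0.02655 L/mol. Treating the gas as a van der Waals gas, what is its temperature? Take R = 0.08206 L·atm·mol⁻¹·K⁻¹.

T ≈ 410.7 K

T = (P + a n²/V²)(V − nb)/(nR)
P + a n²/V² = 61.4 + (0.2443)(3.65)²/(2.076)² = 62.155 atm
V − nb = 2.076 − (3.65)(0.02655) = 1.9791 L
T = (62.155)(1.9791)/((3.65)(0.08206)) = 410.7 K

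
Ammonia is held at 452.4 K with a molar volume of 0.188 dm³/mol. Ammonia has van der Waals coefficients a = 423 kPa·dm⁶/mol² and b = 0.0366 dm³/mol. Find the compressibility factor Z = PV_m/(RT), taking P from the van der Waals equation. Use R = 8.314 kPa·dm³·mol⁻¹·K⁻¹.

P = RT/(V_m − b) − a/V_m² = (8.314)(452.4)/(0.188 − 0.0366) − 423/(0.188)²
  = 3761.3/0.15140 − 11968 = 24843 − 11968 = 12875 kPa
Z = PV_m/(RT) = (12875)(0.188)/((8.314)(452.4)) = 2420.5/3761.3 = 0.6435

Z ≈ 0.6435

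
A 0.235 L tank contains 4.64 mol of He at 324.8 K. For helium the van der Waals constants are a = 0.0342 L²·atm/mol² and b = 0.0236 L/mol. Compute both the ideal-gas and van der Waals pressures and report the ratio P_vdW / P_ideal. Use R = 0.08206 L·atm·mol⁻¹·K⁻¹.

Ideal: P_ideal = nRT/V = (4.64)(0.08206)(324.8)/0.235 = 526.257 atm
vdW: P = nRT/(V − nb) − a n²/V² = 123.670/0.125496 − 0.736312/0.0552250 = 985.450 − 13.3329 = 972.117 atm
Ratio = 972.117/526.257 = 1.847

P_vdW / P_ideal ≈ 1.847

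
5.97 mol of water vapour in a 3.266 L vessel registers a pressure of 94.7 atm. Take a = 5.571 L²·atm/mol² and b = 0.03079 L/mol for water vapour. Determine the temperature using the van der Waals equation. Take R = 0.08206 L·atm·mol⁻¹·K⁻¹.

T ≈ 712.9 K

T = (P + a n²/V²)(V − nb)/(nR)
P + a n²/V² = 94.7 + (5.571)(5.97)²/(3.266)² = 113.31 atm
V − nb = 3.266 − (5.97)(0.03079) = 3.0822 L
T = (113.31)(3.0822)/((5.97)(0.08206)) = 712.9 K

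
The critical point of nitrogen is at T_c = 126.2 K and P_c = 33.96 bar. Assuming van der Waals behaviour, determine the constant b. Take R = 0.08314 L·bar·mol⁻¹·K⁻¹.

From T_c = 8a/(27Rb) and P_c = a/(27b²): b = R T_c/(8 P_c).
b = (0.08314)(126.2)/(8×33.96) = 10.492/271.68 = 0.03862 L/mol

b ≈ 0.03862 L/mol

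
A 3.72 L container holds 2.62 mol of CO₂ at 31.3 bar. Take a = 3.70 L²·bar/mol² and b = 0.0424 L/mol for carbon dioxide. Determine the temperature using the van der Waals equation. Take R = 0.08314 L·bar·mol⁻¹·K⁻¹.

T ≈ 549.0 K

T = (P + a n²/V²)(V − nb)/(nR)
P + a n²/V² = 31.3 + (3.70)(2.62)²/(3.72)² = 33.135 bar
V − nb = 3.72 − (2.62)(0.0424) = 3.6089 L
T = (33.135)(3.6089)/((2.62)(0.08314)) = 549.0 K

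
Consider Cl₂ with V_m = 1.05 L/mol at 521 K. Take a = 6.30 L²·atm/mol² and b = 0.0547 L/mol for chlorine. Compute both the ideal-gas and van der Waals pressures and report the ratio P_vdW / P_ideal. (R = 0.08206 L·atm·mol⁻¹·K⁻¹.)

Ideal: P_ideal = RT/V_m = (0.08206)(521)/1.05 = 40.7174 atm
vdW: P = RT/(V_m − b) − a/V_m² = 42.7533/0.995300 − 6.30/1.10250 = 42.9552 − 5.71429 = 37.2409 atm
Ratio = 37.2409/40.7174 = 0.9146

P_vdW / P_ideal ≈ 0.9146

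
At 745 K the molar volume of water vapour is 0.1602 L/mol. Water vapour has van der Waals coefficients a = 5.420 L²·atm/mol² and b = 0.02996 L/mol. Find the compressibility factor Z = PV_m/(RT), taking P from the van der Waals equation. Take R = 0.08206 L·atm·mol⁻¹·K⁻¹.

P = RT/(V_m − b) − a/V_m² = (0.08206)(745)/(0.1602 − 0.02996) − 5.420/(0.1602)²
  = 61.135/0.13024 − 211.19 = 469.40 − 211.19 = 258.21 atm
Z = PV_m/(RT) = (258.21)(0.1602)/((0.08206)(745)) = 41.365/61.135 = 0.6766

Z ≈ 0.6766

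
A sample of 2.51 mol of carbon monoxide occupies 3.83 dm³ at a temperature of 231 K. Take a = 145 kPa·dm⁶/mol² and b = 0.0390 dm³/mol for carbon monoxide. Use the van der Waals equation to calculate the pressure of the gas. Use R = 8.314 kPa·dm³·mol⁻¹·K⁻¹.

P ≈ 1229 kPa

P = nRT/(V − nb) − a n²/V²
nRT/(V − nb) = (2.51)(8.314)(231)/(3.83 − 2.51×0.0390) = 4820.5/3.7321 = 1291.6 kPa
a n²/V² = (145)(2.51)²/(3.83)² = 62.276 kPa
P = 1291.6 − 62.276 = 1229 kPa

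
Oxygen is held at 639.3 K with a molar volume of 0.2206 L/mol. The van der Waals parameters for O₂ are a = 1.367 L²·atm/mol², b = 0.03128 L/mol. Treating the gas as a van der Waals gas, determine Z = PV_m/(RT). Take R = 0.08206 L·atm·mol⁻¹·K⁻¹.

P = RT/(V_m − b) − a/V_m² = (0.08206)(639.3)/(0.2206 − 0.03128) − 1.367/(0.2206)²
  = 52.461/0.18932 − 28.090 = 277.10 − 28.090 = 249.01 atm
Z = PV_m/(RT) = (249.01)(0.2206)/((0.08206)(639.3)) = 54.932/52.461 = 1.047

Z ≈ 1.047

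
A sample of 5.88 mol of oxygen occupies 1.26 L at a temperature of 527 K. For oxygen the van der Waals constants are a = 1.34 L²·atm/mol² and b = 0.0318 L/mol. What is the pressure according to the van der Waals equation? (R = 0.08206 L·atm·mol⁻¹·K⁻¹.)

P ≈ 207.8 atm

P = nRT/(V − nb) − a n²/V²
nRT/(V − nb) = (5.88)(0.08206)(527)/(1.26 − 5.88×0.0318) = 254.28/1.0730 = 236.98 atm
a n²/V² = (1.34)(5.88)²/(1.26)² = 29.182 atm
P = 236.98 − 29.182 = 207.8 atm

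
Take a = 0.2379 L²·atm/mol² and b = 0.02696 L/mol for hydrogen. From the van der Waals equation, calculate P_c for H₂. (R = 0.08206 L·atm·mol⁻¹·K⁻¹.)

P_c ≈ 12.12 atm

For a van der Waals gas, P_c = a/(27b²).
P_c = 0.2379/(27×(0.02696)²) = 0.2379/0.019625 = 12.12 atm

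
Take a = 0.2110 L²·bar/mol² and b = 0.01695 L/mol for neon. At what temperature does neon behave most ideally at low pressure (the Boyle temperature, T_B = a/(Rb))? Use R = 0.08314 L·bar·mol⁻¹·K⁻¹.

T_B ≈ 149.7 K

For a van der Waals gas the second virial coefficient B₂ = b − a/(RT) vanishes at T_B = a/(Rb).
T_B = 0.2110/(0.08314×0.01695) = 0.2110/0.0014092 = 149.7 K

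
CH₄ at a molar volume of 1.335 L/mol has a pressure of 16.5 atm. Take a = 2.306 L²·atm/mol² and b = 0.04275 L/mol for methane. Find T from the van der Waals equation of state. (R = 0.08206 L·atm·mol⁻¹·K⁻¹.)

T = (P + a/V_m²)(V_m − b)/R
P + a/V_m² = 16.5 + 2.306/(1.335)² = 17.794 atm
V_m − b = 1.335 − 0.04275 = 1.2923 L/mol
T = (17.794)(1.2923)/0.08206 = 280.2 K

T ≈ 280.2 K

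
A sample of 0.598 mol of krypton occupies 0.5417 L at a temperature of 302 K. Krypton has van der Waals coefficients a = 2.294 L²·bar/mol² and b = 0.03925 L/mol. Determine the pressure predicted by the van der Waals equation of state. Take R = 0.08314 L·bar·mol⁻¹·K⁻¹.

P ≈ 26.18 bar

P = nRT/(V − nb) − a n²/V²
nRT/(V − nb) = (0.598)(0.08314)(302)/(0.5417 − 0.598×0.03925) = 15.015/0.51823 = 28.974 bar
a n²/V² = (2.294)(0.598)²/(0.5417)² = 2.7956 bar
P = 28.974 − 2.7956 = 26.18 bar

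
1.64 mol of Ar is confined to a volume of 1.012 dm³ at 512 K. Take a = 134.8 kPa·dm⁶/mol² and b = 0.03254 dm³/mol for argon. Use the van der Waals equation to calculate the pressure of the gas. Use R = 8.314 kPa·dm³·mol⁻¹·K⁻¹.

P ≈ 6928 kPa

P = nRT/(V − nb) − a n²/V²
nRT/(V − nb) = (1.64)(8.314)(512)/(1.012 − 1.64×0.03254) = 6981.1/0.95863 = 7282.4 kPa
a n²/V² = (134.8)(1.64)²/(1.012)² = 354.01 kPa
P = 7282.4 − 354.01 = 6928 kPa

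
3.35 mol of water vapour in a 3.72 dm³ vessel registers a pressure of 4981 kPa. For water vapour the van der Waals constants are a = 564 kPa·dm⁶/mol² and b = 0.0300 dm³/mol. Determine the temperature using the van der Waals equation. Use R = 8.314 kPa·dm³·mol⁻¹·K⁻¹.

T ≈ 706.7 K

T = (P + a n²/V²)(V − nb)/(nR)
P + a n²/V² = 4981 + (564)(3.35)²/(3.72)² = 5438.4 kPa
V − nb = 3.72 − (3.35)(0.0300) = 3.6195 dm³
T = (5438.4)(3.6195)/((3.35)(8.314)) = 706.7 K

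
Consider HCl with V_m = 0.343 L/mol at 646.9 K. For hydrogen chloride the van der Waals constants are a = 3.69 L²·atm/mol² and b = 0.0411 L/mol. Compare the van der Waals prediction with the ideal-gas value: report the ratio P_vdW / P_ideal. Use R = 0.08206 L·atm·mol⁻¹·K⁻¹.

Ideal: P_ideal = RT/V_m = (0.08206)(646.9)/0.343 = 154.766 atm
vdW: P = RT/(V_m − b) − a/V_m² = 53.0846/0.301900 − 3.69/0.117649 = 175.835 − 31.3645 = 144.471 atm
Ratio = 144.471/154.766 = 0.9335

P_vdW / P_ideal ≈ 0.9335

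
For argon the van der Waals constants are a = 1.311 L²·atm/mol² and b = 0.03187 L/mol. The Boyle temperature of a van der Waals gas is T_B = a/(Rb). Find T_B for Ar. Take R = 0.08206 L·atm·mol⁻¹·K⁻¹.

T_B ≈ 501.3 K

For a van der Waals gas the second virial coefficient B₂ = b − a/(RT) vanishes at T_B = a/(Rb).
T_B = 1.311/(0.08206×0.03187) = 1.311/0.0026153 = 501.3 K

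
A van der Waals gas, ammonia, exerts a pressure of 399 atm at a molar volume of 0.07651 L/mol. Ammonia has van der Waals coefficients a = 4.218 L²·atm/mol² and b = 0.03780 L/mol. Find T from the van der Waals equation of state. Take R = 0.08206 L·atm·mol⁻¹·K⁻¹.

T ≈ 528.1 K

T = (P + a/V_m²)(V_m − b)/R
P + a/V_m² = 399 + 4.218/(0.07651)² = 1119.6 atm
V_m − b = 0.07651 − 0.03780 = 0.038710 L/mol
T = (1119.6)(0.038710)/0.08206 = 528.1 K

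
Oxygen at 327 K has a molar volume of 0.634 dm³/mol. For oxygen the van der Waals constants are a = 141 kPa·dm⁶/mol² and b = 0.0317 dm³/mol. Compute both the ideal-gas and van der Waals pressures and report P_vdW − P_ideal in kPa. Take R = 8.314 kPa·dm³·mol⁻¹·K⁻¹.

ΔP ≈ -125.1 kPa

Ideal: P_ideal = RT/V_m = (8.314)(327)/0.634 = 4288.14 kPa
vdW: P = RT/(V_m − b) − a/V_m² = 2718.68/0.602300 − 141/0.401956 = 4513.83 − 350.785 = 4163.05 kPa
ΔP = 4163.05 − 4288.14 = -125.1 kPa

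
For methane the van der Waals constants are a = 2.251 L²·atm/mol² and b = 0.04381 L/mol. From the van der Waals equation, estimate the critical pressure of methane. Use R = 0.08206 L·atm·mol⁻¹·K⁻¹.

For a van der Waals gas, P_c = a/(27b²).
P_c = 2.251/(27×(0.04381)²) = 2.251/0.051822 = 43.44 atm

P_c ≈ 43.44 atm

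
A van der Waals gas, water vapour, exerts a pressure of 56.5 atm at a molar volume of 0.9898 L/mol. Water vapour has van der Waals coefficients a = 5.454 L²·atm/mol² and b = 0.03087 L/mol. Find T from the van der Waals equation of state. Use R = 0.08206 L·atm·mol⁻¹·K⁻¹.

T ≈ 725.3 K

T = (P + a/V_m²)(V_m − b)/R
P + a/V_m² = 56.5 + 5.454/(0.9898)² = 62.067 atm
V_m − b = 0.9898 − 0.03087 = 0.95893 L/mol
T = (62.067)(0.95893)/0.08206 = 725.3 K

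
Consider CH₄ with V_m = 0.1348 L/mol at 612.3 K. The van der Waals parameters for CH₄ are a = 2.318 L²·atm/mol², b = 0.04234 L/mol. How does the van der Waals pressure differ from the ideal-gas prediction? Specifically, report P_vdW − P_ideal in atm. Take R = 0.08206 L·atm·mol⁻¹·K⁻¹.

ΔP ≈ 43.12 atm

Ideal: P_ideal = RT/V_m = (0.08206)(612.3)/0.1348 = 372.740 atm
vdW: P = RT/(V_m − b) − a/V_m² = 50.2453/0.0924600 − 2.318/0.0181710 = 543.427 − 127.566 = 415.861 atm
ΔP = 415.861 − 372.740 = 43.12 atm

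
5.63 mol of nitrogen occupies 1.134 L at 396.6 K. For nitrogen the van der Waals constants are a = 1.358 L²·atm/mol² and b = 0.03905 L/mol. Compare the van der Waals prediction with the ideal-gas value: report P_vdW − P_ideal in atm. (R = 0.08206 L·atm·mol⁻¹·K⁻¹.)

ΔP ≈ 5.39 atm

Ideal: P_ideal = nRT/V = (5.63)(0.08206)(396.6)/1.134 = 161.577 atm
vdW: P = nRT/(V − nb) − a n²/V² = 183.228/0.914149 − 43.0444/1.28596 = 200.436 − 33.4726 = 166.963 atm
ΔP = 166.963 − 161.577 = 5.39 atm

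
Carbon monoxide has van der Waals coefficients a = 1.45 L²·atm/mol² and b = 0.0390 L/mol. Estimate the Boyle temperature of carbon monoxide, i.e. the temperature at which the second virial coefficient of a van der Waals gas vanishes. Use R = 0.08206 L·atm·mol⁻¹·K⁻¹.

For a van der Waals gas the second virial coefficient B₂ = b − a/(RT) vanishes at T_B = a/(Rb).
T_B = 1.45/(0.08206×0.0390) = 1.45/0.0032003 = 453.1 K

T_B ≈ 453.1 K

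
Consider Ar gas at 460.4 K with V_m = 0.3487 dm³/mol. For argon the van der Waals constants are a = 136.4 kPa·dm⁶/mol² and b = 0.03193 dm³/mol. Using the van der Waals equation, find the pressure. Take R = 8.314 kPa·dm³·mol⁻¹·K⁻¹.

P = RT/(V_m − b) − a/V_m²
RT/(V_m − b) = (8.314)(460.4)/(0.3487 − 0.03193) = 3827.8/0.31677 = 12084 kPa
a/V_m² = 136.4/(0.3487)² = 1121.8 kPa
P = 12084 − 1121.8 = 10962 kPa

P ≈ 10962 kPa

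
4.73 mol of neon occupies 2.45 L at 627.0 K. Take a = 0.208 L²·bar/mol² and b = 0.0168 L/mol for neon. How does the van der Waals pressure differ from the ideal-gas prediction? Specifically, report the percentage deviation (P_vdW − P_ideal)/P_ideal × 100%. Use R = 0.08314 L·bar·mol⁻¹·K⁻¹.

2.58 %

Ideal: P_ideal = nRT/V = (4.73)(0.08314)(627.0)/2.45 = 100.640 bar
vdW: P = nRT/(V − nb) − a n²/V² = 246.569/2.37054 − 4.65356/6.00250 = 104.014 − 0.775270 = 103.239 bar
% deviation = (103.239 − 100.640)/100.640 × 100% = 2.58%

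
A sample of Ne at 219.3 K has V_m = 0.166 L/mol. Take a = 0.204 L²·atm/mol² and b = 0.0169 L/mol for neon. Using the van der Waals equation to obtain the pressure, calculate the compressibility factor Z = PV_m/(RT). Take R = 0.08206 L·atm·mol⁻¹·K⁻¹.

P = RT/(V_m − b) − a/V_m² = (0.08206)(219.3)/(0.166 − 0.0169) − 0.204/(0.166)²
  = 17.996/0.14910 − 7.4031 = 120.70 − 7.4031 = 113.30 atm
Z = PV_m/(RT) = (113.30)(0.166)/((0.08206)(219.3)) = 18.808/17.996 = 1.045

Z ≈ 1.045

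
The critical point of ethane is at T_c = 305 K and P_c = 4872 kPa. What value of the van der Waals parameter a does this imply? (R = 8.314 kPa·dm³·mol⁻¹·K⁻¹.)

From T_c = 8a/(27Rb) and P_c = a/(27b²): a = 27 R² T_c²/(64 P_c).
a = 27×(8.314)²×(305)²/(64×4872) = 173613496/311808 = 556.8 kPa·dm⁶/mol²

a ≈ 556.8 kPa·dm⁶/mol²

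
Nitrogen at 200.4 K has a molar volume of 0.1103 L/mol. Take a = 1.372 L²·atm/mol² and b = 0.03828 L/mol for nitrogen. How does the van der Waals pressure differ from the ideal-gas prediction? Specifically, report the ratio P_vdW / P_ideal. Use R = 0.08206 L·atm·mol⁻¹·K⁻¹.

P_vdW / P_ideal ≈ 0.7751

Ideal: P_ideal = RT/V_m = (0.08206)(200.4)/0.1103 = 149.092 atm
vdW: P = RT/(V_m − b) − a/V_m² = 16.4448/0.0720200 − 1.372/0.0121661 = 228.337 − 112.772 = 115.565 atm
Ratio = 115.565/149.092 = 0.7751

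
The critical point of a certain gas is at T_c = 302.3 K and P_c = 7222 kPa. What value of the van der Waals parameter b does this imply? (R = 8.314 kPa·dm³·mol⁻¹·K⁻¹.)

b ≈ 0.04350 dm³/mol

From T_c = 8a/(27Rb) and P_c = a/(27b²): b = R T_c/(8 P_c).
b = (8.314)(302.3)/(8×7222) = 2513.3/57776 = 0.04350 dm³/mol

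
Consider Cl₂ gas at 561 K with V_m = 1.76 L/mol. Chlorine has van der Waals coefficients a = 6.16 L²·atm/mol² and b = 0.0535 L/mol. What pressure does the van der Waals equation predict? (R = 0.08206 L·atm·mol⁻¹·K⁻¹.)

P = RT/(V_m − b) − a/V_m²
RT/(V_m − b) = (0.08206)(561)/(1.76 − 0.0535) = 46.036/1.7065 = 26.977 atm
a/V_m² = 6.16/(1.76)² = 1.9886 atm
P = 26.977 − 1.9886 = 24.99 atm

P ≈ 24.99 atm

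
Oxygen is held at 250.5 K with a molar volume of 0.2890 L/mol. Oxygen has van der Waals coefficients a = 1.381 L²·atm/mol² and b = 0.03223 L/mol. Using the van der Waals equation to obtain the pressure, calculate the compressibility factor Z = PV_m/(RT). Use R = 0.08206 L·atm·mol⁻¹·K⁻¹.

Z ≈ 0.8931

P = RT/(V_m − b) − a/V_m² = (0.08206)(250.5)/(0.2890 − 0.03223) − 1.381/(0.2890)²
  = 20.556/0.25677 − 16.535 = 80.056 − 16.535 = 63.521 atm
Z = PV_m/(RT) = (63.521)(0.2890)/((0.08206)(250.5)) = 18.358/20.556 = 0.8931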